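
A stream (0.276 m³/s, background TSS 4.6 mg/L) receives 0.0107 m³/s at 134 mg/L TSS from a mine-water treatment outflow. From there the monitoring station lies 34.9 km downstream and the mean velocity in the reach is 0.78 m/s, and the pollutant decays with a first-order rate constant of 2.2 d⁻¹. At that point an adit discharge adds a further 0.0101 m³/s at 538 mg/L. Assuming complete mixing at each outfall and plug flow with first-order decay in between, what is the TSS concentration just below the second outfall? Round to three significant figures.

21.2 mg/L

Mass balance: C = (0.2760·4.600 + 0.01070·134.0) / 0.2867 = 2.703/0.2867 = 9.429 mg/L; combined flow 0.2867 m³/s.
Travel time t = 34.9·1000 / 0.78 = 44740 s = 12.43 h.
Decay over the reach: 9.429·exp(−kt) = 9.429·0.3200 = 3.018 mg/L.
At the second outfall, C = (0.2867·3.018 + 0.01010·538.0) / (0.2867 + 0.01010) = 21.22 mg/L.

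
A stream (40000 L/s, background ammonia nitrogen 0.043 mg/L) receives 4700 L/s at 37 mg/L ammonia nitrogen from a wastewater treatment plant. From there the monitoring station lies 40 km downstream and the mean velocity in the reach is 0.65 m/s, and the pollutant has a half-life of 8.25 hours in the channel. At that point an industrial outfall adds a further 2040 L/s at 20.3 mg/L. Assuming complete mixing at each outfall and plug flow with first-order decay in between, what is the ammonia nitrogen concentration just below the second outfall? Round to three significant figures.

1.78 mg/L

Conservation of mass: C = (40000·0.04300 + 4700·37.00) / 44700 = 175600/44700 = 3.929 mg/L; combined flow 44700 L/s.
Travel time t = 40·1000 / 0.65 = 61540 s = 17.09 h.
Half-life 8.25 h → k = ln 2 / 8.25 = 0.08402 h⁻¹ = 2.016 d⁻¹.
Applying C = C₀e^(−kt): 3.929 × 0.2378 = 0.9344 mg/L.
Second outfall: C = (44700·0.9344 + 2040·20.30)/46740 = 1.780 mg/L.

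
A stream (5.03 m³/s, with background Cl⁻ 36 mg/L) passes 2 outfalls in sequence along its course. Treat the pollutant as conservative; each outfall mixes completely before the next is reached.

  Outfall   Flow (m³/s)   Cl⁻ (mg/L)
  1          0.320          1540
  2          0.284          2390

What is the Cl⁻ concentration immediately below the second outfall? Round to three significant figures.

Below outfall 1: Q → 5.350 m³/s, C = (5.030·36.00 + 0.3200·1540)/5.350 = 126.0 mg/L.
Below outfall 2: Q → 5.634 m³/s, C = (5.350·126.0 + 0.2840·2390)/5.634 = 240.1 mg/L.

240 mg/L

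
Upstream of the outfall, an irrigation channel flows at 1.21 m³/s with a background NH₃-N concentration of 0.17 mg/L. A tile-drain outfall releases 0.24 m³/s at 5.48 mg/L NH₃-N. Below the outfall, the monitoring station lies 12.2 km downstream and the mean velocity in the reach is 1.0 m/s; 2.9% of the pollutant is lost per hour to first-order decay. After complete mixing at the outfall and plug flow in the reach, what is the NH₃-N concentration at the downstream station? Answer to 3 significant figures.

0.949 mg/L

Conservation of mass: C = (1.210·0.1700 + 0.2400·5.480) / 1.450 = 1.521/1.450 = 1.049 mg/L.
Travel time t = 12.2·1000 / 1.0 = 12200 s = 3.389 h.
2.9%/h lost → k = −ln(1 − 0.029) = 0.02943 h⁻¹.
Applying C = C₀e^(−kt): 1.049 × 0.9051 = 0.9493 mg/L.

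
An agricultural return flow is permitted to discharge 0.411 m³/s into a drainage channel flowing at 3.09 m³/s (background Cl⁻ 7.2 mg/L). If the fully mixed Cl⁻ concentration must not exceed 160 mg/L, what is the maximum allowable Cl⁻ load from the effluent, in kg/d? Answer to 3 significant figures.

Mass balance at the limit: 3.090·7.200 + 0.4110·Cₑ = 3.501·160 → Cₑ = 1309 mg/L.
Load = 0.4110 m³/s × 1309 g/m³ × 86 400 s/d = 46480 kg/d.

46500 kg/d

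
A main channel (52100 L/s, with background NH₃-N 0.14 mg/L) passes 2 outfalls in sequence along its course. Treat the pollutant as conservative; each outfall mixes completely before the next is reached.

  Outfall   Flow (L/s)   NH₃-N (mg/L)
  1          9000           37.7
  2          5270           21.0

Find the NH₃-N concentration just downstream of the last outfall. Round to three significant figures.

After outfall 1: Q = 52100 + 9000 = 61100 L/s; C = (52100·0.1400 + 9000·37.70)/61100 = 5.673 mg/L.
After outfall 2: Q = 61100 + 5270 = 66370 L/s; C = (61100·5.673 + 5270·21.00)/66370 = 6.890 mg/L.

6.89 mg/L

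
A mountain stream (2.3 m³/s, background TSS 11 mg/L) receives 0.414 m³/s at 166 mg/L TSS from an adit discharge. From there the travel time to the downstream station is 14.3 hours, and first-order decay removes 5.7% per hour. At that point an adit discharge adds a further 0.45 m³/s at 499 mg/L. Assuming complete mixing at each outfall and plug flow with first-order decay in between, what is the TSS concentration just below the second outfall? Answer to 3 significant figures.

Conservation of mass: C = (2.300·11.00 + 0.4140·166.0) / 2.714 = 94.02/2.714 = 34.64 mg/L; combined flow 2.714 m³/s.
5.7%/h lost → k = −ln(1 − 0.057) = 0.05869 h⁻¹.
Decay over the reach: 34.64·exp(−kt) = 34.64·0.4320 = 14.97 mg/L.
At the second outfall, C = (2.714·14.97 + 0.4500·499.0) / (2.714 + 0.4500) = 83.81 mg/L.

83.8 mg/L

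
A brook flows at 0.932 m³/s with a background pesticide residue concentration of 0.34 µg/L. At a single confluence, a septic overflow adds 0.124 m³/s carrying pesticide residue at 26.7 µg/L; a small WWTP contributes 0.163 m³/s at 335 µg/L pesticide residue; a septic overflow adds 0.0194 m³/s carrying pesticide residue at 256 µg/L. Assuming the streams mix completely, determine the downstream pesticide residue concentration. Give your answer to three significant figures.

51.0 µg/L

After mixing, C = (0.9320·0.3400 + 0.1240·26.70 + 0.1630·335.0 + 0.01940·256.0) / 1.238 = 63.20/1.238 = 51.03 µg/L.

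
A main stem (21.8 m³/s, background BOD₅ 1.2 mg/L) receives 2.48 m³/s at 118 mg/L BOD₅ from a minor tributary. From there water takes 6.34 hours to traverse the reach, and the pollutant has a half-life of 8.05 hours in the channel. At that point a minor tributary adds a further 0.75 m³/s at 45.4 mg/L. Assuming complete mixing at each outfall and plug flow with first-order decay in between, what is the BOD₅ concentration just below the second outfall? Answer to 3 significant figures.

8.74 mg/L

Mixed concentration C = ΣQC/ΣQ = (21.80·1.200 + 2.480·118.0) / 24.28 = 318.8/24.28 = 13.13 mg/L; combined flow 24.28 m³/s.
Half-life 8.05 h → k = ln 2 / 8.05 = 0.08611 h⁻¹ = 2.067 d⁻¹.
Applying C = C₀e^(−kt): 13.13 × 0.5793 = 7.607 mg/L.
Second outfall: C = (24.28·7.607 + 0.7500·45.40)/25.03 = 8.739 mg/L.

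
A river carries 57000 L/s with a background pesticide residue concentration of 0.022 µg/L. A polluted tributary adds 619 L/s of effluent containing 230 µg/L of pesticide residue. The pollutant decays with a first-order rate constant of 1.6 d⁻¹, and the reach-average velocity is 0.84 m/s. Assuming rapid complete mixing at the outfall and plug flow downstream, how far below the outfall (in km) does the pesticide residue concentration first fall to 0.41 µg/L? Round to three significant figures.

81.9 km

Mass balance: C = (57000·0.02200 + 619.0·230.0) / 57620 = 143600/57620 = 2.493 µg/L.
Set 2.493·exp(−k·t) = 0.41 → t = ln(2.493/0.41)/k = 97470 s = 27.07 h.
Distance = v·t = 0.84·97470 = 81870 m = 81.87 km.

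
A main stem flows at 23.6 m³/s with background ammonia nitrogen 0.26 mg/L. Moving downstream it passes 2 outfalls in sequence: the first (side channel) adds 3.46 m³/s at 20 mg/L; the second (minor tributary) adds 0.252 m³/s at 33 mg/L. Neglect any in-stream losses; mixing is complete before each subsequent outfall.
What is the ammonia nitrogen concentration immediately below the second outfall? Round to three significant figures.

After outfall 1: Q = 23.60 + 3.460 = 27.06 m³/s; C = (23.60·0.2600 + 3.460·20.00)/27.06 = 2.784 mg/L.
After outfall 2: Q = 27.06 + 0.2520 = 27.31 m³/s; C = (27.06·2.784 + 0.2520·33.00)/27.31 = 3.063 mg/L.

3.06 mg/L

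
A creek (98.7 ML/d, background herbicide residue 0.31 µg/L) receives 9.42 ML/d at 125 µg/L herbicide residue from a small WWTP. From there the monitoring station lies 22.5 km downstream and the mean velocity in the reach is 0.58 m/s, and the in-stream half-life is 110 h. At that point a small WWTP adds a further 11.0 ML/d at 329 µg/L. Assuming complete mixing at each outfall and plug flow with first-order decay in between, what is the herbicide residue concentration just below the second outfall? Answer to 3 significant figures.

39.9 µg/L

Flow-weighted average: C = (98.70·0.3100 + 9.420·125.0) / 108.1 = 1208/108.1 = 11.17 µg/L; combined flow 108.1 ML/d.
Travel time t = 22.5·1000 / 0.58 = 38790 s = 10.78 h.
Half-life 110 h → k = ln 2 / 110 = 0.006301 h⁻¹ = 0.1512 d⁻¹.
First-order decay: C = 11.17·exp(−k·t) = 11.17·0.9344 = 10.44 µg/L.
At the second outfall, C = (108.1·10.44 + 11.00·329.0) / (108.1 + 11.00) = 39.86 µg/L.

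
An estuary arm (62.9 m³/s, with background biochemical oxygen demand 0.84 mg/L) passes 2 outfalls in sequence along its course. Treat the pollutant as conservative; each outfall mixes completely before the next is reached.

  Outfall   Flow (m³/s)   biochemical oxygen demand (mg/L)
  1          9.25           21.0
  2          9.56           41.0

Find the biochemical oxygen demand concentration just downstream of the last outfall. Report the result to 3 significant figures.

Below outfall 1: Q → 72.15 m³/s, C = (62.90·0.8400 + 9.250·21.00)/72.15 = 3.425 mg/L.
Below outfall 2: Q → 81.71 m³/s, C = (72.15·3.425 + 9.560·41.00)/81.71 = 7.821 mg/L.

7.82 mg/L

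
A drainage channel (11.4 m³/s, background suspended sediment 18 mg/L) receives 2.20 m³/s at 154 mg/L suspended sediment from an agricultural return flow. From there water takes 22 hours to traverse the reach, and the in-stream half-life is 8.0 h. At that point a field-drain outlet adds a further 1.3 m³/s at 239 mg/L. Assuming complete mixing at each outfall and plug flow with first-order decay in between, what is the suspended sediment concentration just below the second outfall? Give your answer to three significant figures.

Flow-weighted average: C = (11.40·18.00 + 2.200·154.0) / 13.60 = 544.0/13.60 = 40.00 mg/L; combined flow 13.60 m³/s.
Half-life 8.0 h → k = ln 2 / 8.0 = 0.08664 h⁻¹ = 2.079 d⁻¹.
First-order decay: C = 40.00·exp(−k·t) = 40.00·0.1487 = 5.946 mg/L.
At the second outfall, C = (13.60·5.946 + 1.300·239.0) / (13.60 + 1.300) = 26.28 mg/L.

26.3 mg/L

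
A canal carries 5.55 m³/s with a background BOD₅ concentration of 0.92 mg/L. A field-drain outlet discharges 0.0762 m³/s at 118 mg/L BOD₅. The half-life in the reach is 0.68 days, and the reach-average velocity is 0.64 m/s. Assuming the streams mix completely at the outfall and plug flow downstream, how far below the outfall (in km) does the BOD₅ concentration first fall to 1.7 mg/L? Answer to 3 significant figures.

21.0 km

Mixed concentration C = ΣQC/ΣQ = (5.550·0.9200 + 0.07620·118.0) / 5.626 = 14.10/5.626 = 2.506 mg/L.
Half-life 0.68 d → k = ln 2 / 0.68 = 1.019 d⁻¹.
Set 2.506·exp(−k·t) = 1.7 → t = ln(2.506/1.7)/k = 32880 s = 9.134 h.
Distance = v·t = 0.64·32880 = 21040 m = 21.04 km.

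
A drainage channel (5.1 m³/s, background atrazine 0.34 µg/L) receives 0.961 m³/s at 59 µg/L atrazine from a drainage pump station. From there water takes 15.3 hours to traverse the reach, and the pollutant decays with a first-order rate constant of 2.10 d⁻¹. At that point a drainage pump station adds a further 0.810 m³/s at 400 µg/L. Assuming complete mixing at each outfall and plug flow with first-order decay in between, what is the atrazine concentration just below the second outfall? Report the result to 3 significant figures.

Flow-weighted average: C = (5.100·0.3400 + 0.9610·59.00) / 6.061 = 58.43/6.061 = 9.641 µg/L; combined flow 6.061 m³/s.
Applying C = C₀e^(−kt): 9.641 × 0.2622 = 2.528 µg/L.
At the second outfall, C = (6.061·2.528 + 0.8100·400.0) / (6.061 + 0.8100) = 49.38 µg/L.

49.4 µg/L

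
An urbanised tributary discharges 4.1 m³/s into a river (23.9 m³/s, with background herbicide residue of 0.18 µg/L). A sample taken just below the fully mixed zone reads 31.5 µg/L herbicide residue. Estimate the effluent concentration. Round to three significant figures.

Mass balance: 23.90·0.1800 + 4.100·Cₑ = 28.00·31.50
→ Cₑ = (28.00·31.50 − 23.90·0.1800) / 4.100 = 214.1 µg/L.

214 µg/L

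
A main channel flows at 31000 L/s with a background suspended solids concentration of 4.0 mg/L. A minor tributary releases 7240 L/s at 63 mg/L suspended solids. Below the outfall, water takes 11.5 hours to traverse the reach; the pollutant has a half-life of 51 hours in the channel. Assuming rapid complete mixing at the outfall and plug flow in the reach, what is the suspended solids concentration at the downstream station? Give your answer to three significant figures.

Mass balance: C = (31000·4.000 + 7240·63.00) / 38240 = 580100/38240 = 15.17 mg/L.
Half-life 51 h → k = ln 2 / 51 = 0.01359 h⁻¹ = 0.3262 d⁻¹.
After decay, C = 15.17 × e^(−kt) = 15.17 × 0.8553 = 12.98 mg/L.

13.0 mg/L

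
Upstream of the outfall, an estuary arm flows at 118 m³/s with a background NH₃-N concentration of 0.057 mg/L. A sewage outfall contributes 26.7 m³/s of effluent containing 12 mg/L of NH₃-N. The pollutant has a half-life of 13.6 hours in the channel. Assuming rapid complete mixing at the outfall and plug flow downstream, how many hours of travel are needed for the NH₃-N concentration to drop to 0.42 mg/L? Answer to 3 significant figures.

33.0 h

Flow-weighted average: C = (118.0·0.05700 + 26.70·12.00) / 144.7 = 327.1/144.7 = 2.261 mg/L.
Half-life 13.6 h → k = ln 2 / 13.6 = 0.05097 h⁻¹ = 1.223 d⁻¹.
2.261·exp(−k·t) = 0.42 → t = ln(2.261/0.42)/k = 118900 s = 33.03 h.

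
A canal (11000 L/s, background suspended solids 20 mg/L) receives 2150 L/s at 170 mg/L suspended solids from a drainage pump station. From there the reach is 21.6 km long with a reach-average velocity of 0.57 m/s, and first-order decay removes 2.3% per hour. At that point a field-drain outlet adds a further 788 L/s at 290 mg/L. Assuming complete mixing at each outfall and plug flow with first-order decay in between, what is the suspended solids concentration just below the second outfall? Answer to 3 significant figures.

49.3 mg/L

After mixing, C = (11000·20.00 + 2150·170.0) / 13150 = 585500/13150 = 44.52 mg/L; combined flow 13150 L/s.
Travel time t = 21.6·1000 / 0.57 = 37890 s = 10.53 h.
2.3%/h lost → k = −ln(1 − 0.023) = 0.02327 h⁻¹.
After decay, C = 44.52 × e^(−kt) = 44.52 × 0.7828 = 34.85 mg/L.
At the second outfall, C = (13150·34.85 + 788.0·290.0) / (13150 + 788.0) = 49.28 mg/L.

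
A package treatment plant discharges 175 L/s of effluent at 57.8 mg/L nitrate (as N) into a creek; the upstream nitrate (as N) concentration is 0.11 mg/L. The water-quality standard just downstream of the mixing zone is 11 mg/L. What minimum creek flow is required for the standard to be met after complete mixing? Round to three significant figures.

Set C_mix = 11: (Q·0.1100 + 175.0·57.80) / (Q + 175.0) = 11
→ Q = 175.0·(57.80 − 11)/(11 − 0.1100) = 752.1 L/s.

752 L/s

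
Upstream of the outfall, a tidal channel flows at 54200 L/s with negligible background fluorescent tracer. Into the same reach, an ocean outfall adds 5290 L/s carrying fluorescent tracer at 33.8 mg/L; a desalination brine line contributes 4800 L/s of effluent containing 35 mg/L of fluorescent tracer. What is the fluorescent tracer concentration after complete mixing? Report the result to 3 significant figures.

5.39 mg/L

Mass balance: C = (54200·0 + 5290·33.80 + 4800·35.00) / 64290 = 346800/64290 = 5.394 mg/L.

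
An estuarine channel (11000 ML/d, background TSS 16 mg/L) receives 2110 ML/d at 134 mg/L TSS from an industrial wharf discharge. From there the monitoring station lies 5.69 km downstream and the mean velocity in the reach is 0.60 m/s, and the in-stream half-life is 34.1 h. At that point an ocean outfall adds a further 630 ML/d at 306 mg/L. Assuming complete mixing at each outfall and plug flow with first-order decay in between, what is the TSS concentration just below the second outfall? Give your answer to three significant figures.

Mixed concentration C = ΣQC/ΣQ = (11000·16.00 + 2110·134.0) / 13110 = 458700/13110 = 34.99 mg/L; combined flow 13110 ML/d.
Travel time t = 5.69·1000 / 0.60 = 9483 s = 2.634 h.
Half-life 34.1 h → k = ln 2 / 34.1 = 0.02033 h⁻¹ = 0.4878 d⁻¹.
Applying C = C₀e^(−kt): 34.99 × 0.9479 = 33.17 mg/L.
Second outfall: C = (13110·33.17 + 630.0·306.0)/13740 = 45.68 mg/L.

45.7 mg/L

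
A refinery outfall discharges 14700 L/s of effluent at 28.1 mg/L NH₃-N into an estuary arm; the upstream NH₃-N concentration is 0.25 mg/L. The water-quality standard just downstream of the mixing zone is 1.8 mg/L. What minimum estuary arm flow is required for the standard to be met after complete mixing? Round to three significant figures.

249000 L/s

Set C_mix = 1.8: (Q·0.2500 + 14700·28.10) / (Q + 14700) = 1.8
→ Q = 14700·(28.10 − 1.8)/(1.8 − 0.2500) = 249400 L/s.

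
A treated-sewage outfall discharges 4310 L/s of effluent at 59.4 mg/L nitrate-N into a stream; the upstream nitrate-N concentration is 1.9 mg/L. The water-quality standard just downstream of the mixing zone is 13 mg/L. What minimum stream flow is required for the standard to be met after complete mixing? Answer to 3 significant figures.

18000 L/s

Set C_mix = 13: (Q·1.900 + 4310·59.40) / (Q + 4310) = 13
→ Q = 4310·(59.40 − 13)/(13 − 1.900) = 18020 L/s.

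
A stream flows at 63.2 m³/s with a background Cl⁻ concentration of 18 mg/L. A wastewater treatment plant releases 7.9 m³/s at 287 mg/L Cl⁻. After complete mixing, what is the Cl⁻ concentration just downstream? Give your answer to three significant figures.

After mixing, C = (63.20·18.00 + 7.900·287.0) / 71.10 = 3405/71.10 = 47.89 mg/L.

47.9 mg/L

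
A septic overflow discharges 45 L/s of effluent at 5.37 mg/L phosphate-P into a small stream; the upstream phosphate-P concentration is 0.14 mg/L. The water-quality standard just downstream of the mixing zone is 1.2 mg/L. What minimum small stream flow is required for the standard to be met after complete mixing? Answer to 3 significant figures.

Set C_mix = 1.2: (Q·0.1400 + 45.00·5.370) / (Q + 45.00) = 1.2
→ Q = 45.00·(5.370 − 1.2)/(1.2 − 0.1400) = 177.0 L/s.

177 L/s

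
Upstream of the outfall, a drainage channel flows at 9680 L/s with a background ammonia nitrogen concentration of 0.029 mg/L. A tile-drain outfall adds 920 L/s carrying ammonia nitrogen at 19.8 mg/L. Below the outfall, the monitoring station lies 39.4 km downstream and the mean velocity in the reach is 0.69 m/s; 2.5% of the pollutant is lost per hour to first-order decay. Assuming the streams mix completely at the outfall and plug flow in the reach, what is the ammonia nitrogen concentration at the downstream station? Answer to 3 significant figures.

After mixing, C = (9680·0.02900 + 920.0·19.80) / 10600 = 18500/10600 = 1.745 mg/L.
Travel time t = 39.4·1000 / 0.69 = 57100 s = 15.86 h.
2.5%/h lost → k = −ln(1 − 0.025) = 0.02532 h⁻¹.
After decay, C = 1.745 × e^(−kt) = 1.745 × 0.6693 = 1.168 mg/L.

1.17 mg/L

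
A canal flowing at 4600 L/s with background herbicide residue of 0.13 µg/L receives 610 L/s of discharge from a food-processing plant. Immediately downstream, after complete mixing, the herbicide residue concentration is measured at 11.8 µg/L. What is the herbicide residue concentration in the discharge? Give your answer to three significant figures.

Mass balance: 4600·0.1300 + 610.0·Cₑ = 5210·11.80
→ Cₑ = (5210·11.80 − 4600·0.1300) / 610.0 = 99.80 µg/L.

99.8 µg/L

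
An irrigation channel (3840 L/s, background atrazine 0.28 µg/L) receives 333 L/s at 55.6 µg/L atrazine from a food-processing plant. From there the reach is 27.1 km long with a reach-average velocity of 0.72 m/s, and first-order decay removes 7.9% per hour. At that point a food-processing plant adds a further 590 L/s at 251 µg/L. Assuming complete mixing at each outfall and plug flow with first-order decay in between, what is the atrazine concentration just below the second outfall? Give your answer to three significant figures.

Conservation of mass: C = (3840·0.2800 + 333.0·55.60) / 4173 = 19590/4173 = 4.694 µg/L; combined flow 4173 L/s.
Travel time t = 27.1·1000 / 0.72 = 37640 s = 10.46 h.
7.9%/h lost → k = −ln(1 − 0.079) = 0.08230 h⁻¹.
Applying C = C₀e^(−kt): 4.694 × 0.4230 = 1.986 µg/L.
Second outfall: C = (4173·1.986 + 590.0·251.0)/4763 = 32.83 µg/L.

32.8 µg/L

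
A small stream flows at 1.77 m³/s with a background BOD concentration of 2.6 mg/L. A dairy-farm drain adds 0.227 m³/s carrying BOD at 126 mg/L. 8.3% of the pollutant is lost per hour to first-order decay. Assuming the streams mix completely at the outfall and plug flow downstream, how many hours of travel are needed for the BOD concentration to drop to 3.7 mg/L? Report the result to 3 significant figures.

17.3 h

Mass balance: C = (1.770·2.600 + 0.2270·126.0) / 1.997 = 33.20/1.997 = 16.63 mg/L.
8.3%/h lost → k = −ln(1 − 0.083) = 0.08665 h⁻¹.
16.63·exp(−k·t) = 3.7 → t = ln(16.63/3.7)/k = 62430 s = 17.34 h.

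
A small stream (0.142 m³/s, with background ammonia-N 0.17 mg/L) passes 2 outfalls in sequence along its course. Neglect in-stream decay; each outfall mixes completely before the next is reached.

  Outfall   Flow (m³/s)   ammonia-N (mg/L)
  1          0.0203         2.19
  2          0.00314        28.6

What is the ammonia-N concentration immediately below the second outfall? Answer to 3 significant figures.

After outfall 1: Q = 0.1420 + 0.02030 = 0.1623 m³/s; C = (0.1420·0.1700 + 0.02030·2.190)/0.1623 = 0.4227 mg/L.
After outfall 2: Q = 0.1623 + 0.003140 = 0.1654 m³/s; C = (0.1623·0.4227 + 0.003140·28.60)/0.1654 = 0.9575 mg/L.

0.957 mg/L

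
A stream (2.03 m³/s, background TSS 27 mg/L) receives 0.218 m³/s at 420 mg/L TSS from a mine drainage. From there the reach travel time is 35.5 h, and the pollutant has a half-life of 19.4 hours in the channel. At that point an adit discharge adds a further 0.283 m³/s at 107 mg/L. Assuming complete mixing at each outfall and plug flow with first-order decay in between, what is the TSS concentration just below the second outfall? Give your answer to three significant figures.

Conservation of mass: C = (2.030·27.00 + 0.2180·420.0) / 2.248 = 146.4/2.248 = 65.11 mg/L; combined flow 2.248 m³/s.
Half-life 19.4 h → k = ln 2 / 19.4 = 0.03573 h⁻¹ = 0.8575 d⁻¹.
First-order decay: C = 65.11·exp(−k·t) = 65.11·0.2813 = 18.31 mg/L.
At the second outfall, C = (2.248·18.31 + 0.2830·107.0) / (2.248 + 0.2830) = 28.23 mg/L.

28.2 mg/L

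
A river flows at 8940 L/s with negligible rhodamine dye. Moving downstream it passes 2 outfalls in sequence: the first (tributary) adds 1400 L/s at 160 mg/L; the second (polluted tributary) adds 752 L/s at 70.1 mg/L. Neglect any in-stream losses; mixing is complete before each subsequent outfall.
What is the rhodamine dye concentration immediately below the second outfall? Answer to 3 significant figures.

After outfall 1: Q = 8940 + 1400 = 10340 L/s; C = (8940·0 + 1400·160.0)/10340 = 21.66 mg/L.
After outfall 2: Q = 10340 + 752.0 = 11090 L/s; C = (10340·21.66 + 752.0·70.10)/11090 = 24.95 mg/L.

24.9 mg/L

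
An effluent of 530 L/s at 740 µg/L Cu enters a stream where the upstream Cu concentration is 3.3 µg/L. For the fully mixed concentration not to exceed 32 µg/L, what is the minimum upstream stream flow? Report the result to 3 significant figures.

Set C_mix = 32: (Q·3.300 + 530.0·740.0) / (Q + 530.0) = 32
→ Q = 530.0·(740.0 − 32)/(32 − 3.300) = 13070 L/s.

13100 L/s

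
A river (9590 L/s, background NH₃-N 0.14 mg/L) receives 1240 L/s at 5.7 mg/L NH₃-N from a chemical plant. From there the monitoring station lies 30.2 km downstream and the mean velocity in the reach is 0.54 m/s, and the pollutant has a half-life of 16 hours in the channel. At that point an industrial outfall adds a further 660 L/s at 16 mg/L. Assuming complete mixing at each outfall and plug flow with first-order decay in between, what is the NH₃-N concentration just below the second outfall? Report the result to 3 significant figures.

1.29 mg/L

After mixing, C = (9590·0.1400 + 1240·5.700) / 10830 = 8411/10830 = 0.7766 mg/L; combined flow 10830 L/s.
Travel time t = 30.2·1000 / 0.54 = 55930 s = 15.53 h.
Half-life 16 h → k = ln 2 / 16 = 0.04332 h⁻¹ = 1.040 d⁻¹.
Applying C = C₀e^(−kt): 0.7766 × 0.5102 = 0.3962 mg/L.
At the second outfall, C = (10830·0.3962 + 660.0·16.00) / (10830 + 660.0) = 1.293 mg/L.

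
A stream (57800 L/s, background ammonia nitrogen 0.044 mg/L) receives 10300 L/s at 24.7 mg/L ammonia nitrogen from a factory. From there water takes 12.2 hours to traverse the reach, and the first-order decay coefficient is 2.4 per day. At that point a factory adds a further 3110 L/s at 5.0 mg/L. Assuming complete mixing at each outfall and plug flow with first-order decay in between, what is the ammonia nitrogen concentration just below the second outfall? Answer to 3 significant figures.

Mass balance: C = (57800·0.04400 + 10300·24.70) / 68100 = 257000/68100 = 3.773 mg/L; combined flow 68100 L/s.
Decay over the reach: 3.773·exp(−kt) = 3.773·0.2952 = 1.114 mg/L.
Second outfall: C = (68100·1.114 + 3110·5.000)/71210 = 1.284 mg/L.

1.28 mg/L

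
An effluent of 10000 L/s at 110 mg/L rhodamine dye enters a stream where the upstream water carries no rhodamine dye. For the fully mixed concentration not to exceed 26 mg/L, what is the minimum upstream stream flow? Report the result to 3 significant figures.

32300 L/s

Set C_mix = 26: (Q·0 + 10000·110.0) / (Q + 10000) = 26
→ Q = 10000·(110.0 − 26)/(26 − 0) = 32310 L/s.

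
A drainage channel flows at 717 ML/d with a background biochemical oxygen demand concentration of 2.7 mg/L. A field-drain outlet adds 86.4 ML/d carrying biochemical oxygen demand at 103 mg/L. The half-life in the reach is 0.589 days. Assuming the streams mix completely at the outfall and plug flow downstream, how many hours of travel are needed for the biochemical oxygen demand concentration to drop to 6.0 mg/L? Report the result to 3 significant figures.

16.5 h

Mass balance: C = (717.0·2.700 + 86.40·103.0) / 803.4 = 10840/803.4 = 13.49 mg/L.
Half-life 0.589 d → k = ln 2 / 0.589 = 1.177 d⁻¹.
13.49·exp(−k·t) = 6.0 → t = ln(13.49/6.0)/k = 59460 s = 16.52 h.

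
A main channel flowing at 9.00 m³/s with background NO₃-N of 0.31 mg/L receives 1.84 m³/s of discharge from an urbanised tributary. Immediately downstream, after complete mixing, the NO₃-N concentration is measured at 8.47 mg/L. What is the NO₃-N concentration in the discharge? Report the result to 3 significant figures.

Mass balance: 9.000·0.3100 + 1.840·Cₑ = 10.84·8.470
→ Cₑ = (10.84·8.470 − 9.000·0.3100) / 1.840 = 48.38 mg/L.

48.4 mg/L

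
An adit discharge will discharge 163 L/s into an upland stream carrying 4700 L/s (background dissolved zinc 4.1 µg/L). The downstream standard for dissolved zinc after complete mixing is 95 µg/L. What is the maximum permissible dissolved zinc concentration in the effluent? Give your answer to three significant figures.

At the limit, (Qr·Cr + Qe·Cₑ)/(Qr + Qe) = 95:
Cₑ = (4863·95 − 4700·4.100) / 163.0 = 2716 µg/L.

2720 µg/L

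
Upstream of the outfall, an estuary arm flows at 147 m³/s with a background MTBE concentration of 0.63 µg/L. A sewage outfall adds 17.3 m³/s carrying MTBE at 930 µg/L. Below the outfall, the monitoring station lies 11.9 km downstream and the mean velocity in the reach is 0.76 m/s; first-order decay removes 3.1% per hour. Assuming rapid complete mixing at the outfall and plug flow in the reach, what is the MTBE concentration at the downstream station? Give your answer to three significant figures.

After mixing, C = (147.0·0.6300 + 17.30·930.0) / 164.3 = 16180/164.3 = 98.49 µg/L.
Travel time t = 11.9·1000 / 0.76 = 15660 s = 4.349 h.
3.1%/h lost → k = −ln(1 − 0.031) = 0.03149 h⁻¹.
First-order decay: C = 98.49·exp(−k·t) = 98.49·0.8720 = 85.88 µg/L.

85.9 µg/L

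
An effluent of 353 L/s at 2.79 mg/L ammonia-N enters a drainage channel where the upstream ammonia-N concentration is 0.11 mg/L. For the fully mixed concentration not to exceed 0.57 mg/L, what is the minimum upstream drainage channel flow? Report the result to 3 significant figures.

1700 L/s

Set C_mix = 0.57: (Q·0.1100 + 353.0·2.790) / (Q + 353.0) = 0.57
→ Q = 353.0·(2.790 − 0.57)/(0.57 − 0.1100) = 1704 L/s.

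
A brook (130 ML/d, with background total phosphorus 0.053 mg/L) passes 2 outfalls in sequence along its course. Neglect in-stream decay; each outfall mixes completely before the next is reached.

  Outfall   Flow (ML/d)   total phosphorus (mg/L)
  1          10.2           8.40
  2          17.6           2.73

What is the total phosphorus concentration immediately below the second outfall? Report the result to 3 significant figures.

0.891 mg/L

Below outfall 1: Q → 140.2 ML/d, C = (130.0·0.05300 + 10.20·8.400)/140.2 = 0.6603 mg/L.
Below outfall 2: Q → 157.8 ML/d, C = (140.2·0.6603 + 17.60·2.730)/157.8 = 0.8911 mg/L.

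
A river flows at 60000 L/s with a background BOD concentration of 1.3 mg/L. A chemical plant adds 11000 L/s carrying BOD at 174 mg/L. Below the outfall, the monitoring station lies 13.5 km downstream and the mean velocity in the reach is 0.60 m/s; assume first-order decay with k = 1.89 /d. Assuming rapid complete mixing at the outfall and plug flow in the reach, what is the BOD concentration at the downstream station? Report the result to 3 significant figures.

After mixing, C = (60000·1.300 + 11000·174.0) / 71000 = 1992000/71000 = 28.06 mg/L.
Travel time t = 13.5·1000 / 0.60 = 22500 s = 6.250 h.
First-order decay: C = 28.06·exp(−k·t) = 28.06·0.6113 = 17.15 mg/L.

17.2 mg/L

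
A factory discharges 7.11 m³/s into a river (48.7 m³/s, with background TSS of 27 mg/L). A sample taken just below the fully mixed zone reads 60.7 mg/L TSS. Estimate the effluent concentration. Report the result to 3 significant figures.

292 mg/L

Mass balance: 48.70·27.00 + 7.110·Cₑ = 55.81·60.70
→ Cₑ = (55.81·60.70 − 48.70·27.00) / 7.110 = 291.5 mg/L.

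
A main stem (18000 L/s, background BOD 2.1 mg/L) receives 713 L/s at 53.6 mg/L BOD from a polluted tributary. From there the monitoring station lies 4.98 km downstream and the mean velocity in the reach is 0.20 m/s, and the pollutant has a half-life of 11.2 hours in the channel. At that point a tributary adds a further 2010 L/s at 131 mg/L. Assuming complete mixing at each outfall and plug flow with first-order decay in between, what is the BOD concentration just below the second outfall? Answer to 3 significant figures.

After mixing, C = (18000·2.100 + 713.0·53.60) / 18710 = 76020/18710 = 4.062 mg/L; combined flow 18710 L/s.
Travel time t = 4.98·1000 / 0.20 = 24900 s = 6.917 h.
Half-life 11.2 h → k = ln 2 / 11.2 = 0.06189 h⁻¹ = 1.485 d⁻¹.
Decay over the reach: 4.062·exp(−kt) = 4.062·0.6518 = 2.648 mg/L.
Second outfall: C = (18710·2.648 + 2010·131.0)/20720 = 15.10 mg/L.

15.1 mg/L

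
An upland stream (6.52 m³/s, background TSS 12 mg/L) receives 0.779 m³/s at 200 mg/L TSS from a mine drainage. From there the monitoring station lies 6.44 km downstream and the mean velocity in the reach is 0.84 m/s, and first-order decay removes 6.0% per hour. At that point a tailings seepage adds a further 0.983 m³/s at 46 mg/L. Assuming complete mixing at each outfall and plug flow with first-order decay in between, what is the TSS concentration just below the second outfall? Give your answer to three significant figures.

30.2 mg/L

Flow-weighted average: C = (6.520·12.00 + 0.7790·200.0) / 7.299 = 234.0/7.299 = 32.06 mg/L; combined flow 7.299 m³/s.
Travel time t = 6.44·1000 / 0.84 = 7667 s = 2.130 h.
6.0%/h lost → k = −ln(1 − 0.06) = 0.06188 h⁻¹.
Decay over the reach: 32.06·exp(−kt) = 32.06·0.8765 = 28.11 mg/L.
Second outfall: C = (7.299·28.11 + 0.9830·46.00)/8.282 = 30.23 mg/L.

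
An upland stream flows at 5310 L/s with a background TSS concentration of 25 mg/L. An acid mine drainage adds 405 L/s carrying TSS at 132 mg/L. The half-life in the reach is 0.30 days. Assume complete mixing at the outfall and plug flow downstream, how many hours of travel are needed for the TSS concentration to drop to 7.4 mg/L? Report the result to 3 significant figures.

Mixed concentration C = ΣQC/ΣQ = (5310·25.00 + 405.0·132.0) / 5715 = 186200/5715 = 32.58 mg/L.
Half-life 0.30 d → k = ln 2 / 0.30 = 2.310 d⁻¹.
32.58·exp(−k·t) = 7.4 → t = ln(32.58/7.4)/k = 55430 s = 15.40 h.

15.4 h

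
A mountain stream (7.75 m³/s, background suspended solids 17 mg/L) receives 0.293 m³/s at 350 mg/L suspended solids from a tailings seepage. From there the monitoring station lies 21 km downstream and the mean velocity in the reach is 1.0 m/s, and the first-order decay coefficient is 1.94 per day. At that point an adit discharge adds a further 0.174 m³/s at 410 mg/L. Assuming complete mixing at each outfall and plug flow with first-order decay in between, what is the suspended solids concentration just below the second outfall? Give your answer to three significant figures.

After mixing, C = (7.750·17.00 + 0.2930·350.0) / 8.043 = 234.3/8.043 = 29.13 mg/L; combined flow 8.043 m³/s.
Travel time t = 21·1000 / 1.0 = 21000 s = 5.833 h.
After decay, C = 29.13 × e^(−kt) = 29.13 × 0.6240 = 18.18 mg/L.
At the second outfall, C = (8.043·18.18 + 0.1740·410.0) / (8.043 + 0.1740) = 26.48 mg/L.

26.5 mg/L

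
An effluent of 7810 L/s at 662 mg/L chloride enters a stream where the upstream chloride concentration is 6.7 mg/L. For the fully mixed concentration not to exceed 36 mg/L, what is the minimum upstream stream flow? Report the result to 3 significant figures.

167000 L/s

Set C_mix = 36: (Q·6.700 + 7810·662.0) / (Q + 7810) = 36
→ Q = 7810·(662.0 − 36)/(36 − 6.700) = 166900 L/s.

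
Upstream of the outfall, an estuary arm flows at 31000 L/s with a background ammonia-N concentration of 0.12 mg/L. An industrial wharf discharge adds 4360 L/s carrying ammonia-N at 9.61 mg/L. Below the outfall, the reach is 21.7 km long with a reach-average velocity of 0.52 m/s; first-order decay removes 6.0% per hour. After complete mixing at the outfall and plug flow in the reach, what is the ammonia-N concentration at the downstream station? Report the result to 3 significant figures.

0.630 mg/L

Flow-weighted average: C = (31000·0.1200 + 4360·9.610) / 35360 = 45620/35360 = 1.290 mg/L.
Travel time t = 21.7·1000 / 0.52 = 41730 s = 11.59 h.
6.0%/h lost → k = −ln(1 − 0.06) = 0.06188 h⁻¹.
First-order decay: C = 1.290·exp(−k·t) = 1.290·0.4881 = 0.6297 mg/L.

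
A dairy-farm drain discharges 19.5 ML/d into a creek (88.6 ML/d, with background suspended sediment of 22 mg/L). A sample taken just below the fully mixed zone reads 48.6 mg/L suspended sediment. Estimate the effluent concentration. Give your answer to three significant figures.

169 mg/L

Mass balance: 88.60·22.00 + 19.50·Cₑ = 108.1·48.60
→ Cₑ = (108.1·48.60 − 88.60·22.00) / 19.50 = 169.5 mg/L.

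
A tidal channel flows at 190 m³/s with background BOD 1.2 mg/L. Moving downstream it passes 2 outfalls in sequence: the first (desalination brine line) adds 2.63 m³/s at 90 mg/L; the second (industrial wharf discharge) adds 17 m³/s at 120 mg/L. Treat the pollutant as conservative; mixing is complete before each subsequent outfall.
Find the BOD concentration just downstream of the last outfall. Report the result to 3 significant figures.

Outfall 1: combined Q = 192.6 m³/s; C = (190.0·1.200 + 2.630·90.00)/192.6 = 2.412 mg/L.
Outfall 2: combined Q = 209.6 m³/s; C = (192.6·2.412 + 17.00·120.0)/209.6 = 11.95 mg/L.

11.9 mg/L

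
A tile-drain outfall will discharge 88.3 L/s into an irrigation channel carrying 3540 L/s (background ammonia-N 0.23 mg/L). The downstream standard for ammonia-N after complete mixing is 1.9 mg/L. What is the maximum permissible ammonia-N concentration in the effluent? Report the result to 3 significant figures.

At the limit, (Qr·Cr + Qe·Cₑ)/(Qr + Qe) = 1.9:
Cₑ = (3628·1.9 − 3540·0.2300) / 88.30 = 68.85 mg/L.

68.9 mg/L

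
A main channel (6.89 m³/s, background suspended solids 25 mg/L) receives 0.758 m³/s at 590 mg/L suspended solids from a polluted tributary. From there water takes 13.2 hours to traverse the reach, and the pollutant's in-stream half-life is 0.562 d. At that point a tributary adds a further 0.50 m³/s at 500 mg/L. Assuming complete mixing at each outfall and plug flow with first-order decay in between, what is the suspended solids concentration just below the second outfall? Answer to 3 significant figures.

69.3 mg/L

Mass balance: C = (6.890·25.00 + 0.7580·590.0) / 7.648 = 619.5/7.648 = 81.00 mg/L; combined flow 7.648 m³/s.
Half-life 0.562 d → k = ln 2 / 0.562 = 1.233 d⁻¹.
Applying C = C₀e^(−kt): 81.00 × 0.5075 = 41.10 mg/L.
At the second outfall, C = (7.648·41.10 + 0.5000·500.0) / (7.648 + 0.5000) = 69.26 mg/L.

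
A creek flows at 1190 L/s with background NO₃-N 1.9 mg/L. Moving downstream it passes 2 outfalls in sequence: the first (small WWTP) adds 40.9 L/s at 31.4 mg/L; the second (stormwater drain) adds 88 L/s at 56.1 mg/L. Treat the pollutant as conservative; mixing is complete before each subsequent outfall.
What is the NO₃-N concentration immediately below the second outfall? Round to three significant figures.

6.43 mg/L

Below outfall 1: Q → 1231 L/s, C = (1190·1.900 + 40.90·31.40)/1231 = 2.880 mg/L.
Below outfall 2: Q → 1319 L/s, C = (1231·2.880 + 88.00·56.10)/1319 = 6.431 mg/L.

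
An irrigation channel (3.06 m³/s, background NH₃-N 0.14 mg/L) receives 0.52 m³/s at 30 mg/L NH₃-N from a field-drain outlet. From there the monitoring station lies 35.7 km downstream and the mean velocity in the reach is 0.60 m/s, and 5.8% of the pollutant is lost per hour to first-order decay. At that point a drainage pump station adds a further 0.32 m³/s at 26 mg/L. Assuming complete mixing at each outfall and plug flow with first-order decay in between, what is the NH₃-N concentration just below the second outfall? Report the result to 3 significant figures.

After mixing, C = (3.060·0.1400 + 0.5200·30.00) / 3.580 = 16.03/3.580 = 4.477 mg/L; combined flow 3.580 m³/s.
Travel time t = 35.7·1000 / 0.60 = 59500 s = 16.53 h.
5.8%/h lost → k = −ln(1 − 0.058) = 0.05975 h⁻¹.
First-order decay: C = 4.477·exp(−k·t) = 4.477·0.3725 = 1.668 mg/L.
At the second outfall, C = (3.580·1.668 + 0.3200·26.00) / (3.580 + 0.3200) = 3.664 mg/L.

3.66 mg/L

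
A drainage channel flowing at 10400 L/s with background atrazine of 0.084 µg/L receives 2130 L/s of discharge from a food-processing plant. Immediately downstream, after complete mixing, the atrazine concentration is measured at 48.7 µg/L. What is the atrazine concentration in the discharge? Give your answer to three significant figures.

286 µg/L

Mass balance: 10400·0.08400 + 2130·Cₑ = 12530·48.70
→ Cₑ = (12530·48.70 − 10400·0.08400) / 2130 = 286.1 µg/L.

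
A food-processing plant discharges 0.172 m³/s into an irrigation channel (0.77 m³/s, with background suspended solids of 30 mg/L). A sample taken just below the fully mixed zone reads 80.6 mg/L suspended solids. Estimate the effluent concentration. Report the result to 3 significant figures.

Mass balance: 0.7700·30.00 + 0.1720·Cₑ = 0.9420·80.60
→ Cₑ = (0.9420·80.60 − 0.7700·30.00) / 0.1720 = 307.1 mg/L.

307 mg/L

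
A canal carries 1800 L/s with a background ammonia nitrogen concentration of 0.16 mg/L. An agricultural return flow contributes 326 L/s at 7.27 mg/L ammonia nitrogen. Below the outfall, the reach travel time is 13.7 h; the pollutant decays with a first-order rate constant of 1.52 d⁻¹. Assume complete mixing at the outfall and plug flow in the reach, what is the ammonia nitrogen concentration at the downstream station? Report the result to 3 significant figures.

0.525 mg/L

After mixing, C = (1800·0.1600 + 326.0·7.270) / 2126 = 2658/2126 = 1.250 mg/L.
First-order decay: C = 1.250·exp(−k·t) = 1.250·0.4199 = 0.5250 mg/L.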